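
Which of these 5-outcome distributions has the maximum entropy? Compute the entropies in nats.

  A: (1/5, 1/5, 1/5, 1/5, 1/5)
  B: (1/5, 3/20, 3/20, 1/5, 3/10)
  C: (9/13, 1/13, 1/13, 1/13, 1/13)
A

For a discrete distribution over n outcomes, entropy is maximized by the uniform distribution.

Computing entropies:
H(A) = 1.6094 nats
H(B) = 1.5741 nats
H(C) = 1.0438 nats

The uniform distribution (where all probabilities equal 1/5) achieves the maximum entropy of log_e(5) = 1.6094 nats.

Distribution A has the highest entropy.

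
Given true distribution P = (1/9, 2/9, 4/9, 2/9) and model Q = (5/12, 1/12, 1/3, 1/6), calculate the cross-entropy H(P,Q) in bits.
2.2159 bits

Cross-entropy: H(P,Q) = -Σ p(x) log q(x)

Alternatively: H(P,Q) = H(P) + D_KL(P||Q)
H(P) = 1.8366 bits
D_KL(P||Q) = 0.3793 bits

H(P,Q) = 1.8366 + 0.3793 = 2.2159 bits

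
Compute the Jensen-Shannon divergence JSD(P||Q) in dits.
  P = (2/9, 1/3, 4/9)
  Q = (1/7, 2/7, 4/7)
0.0040 dits

Jensen-Shannon divergence is:
JSD(P||Q) = 0.5 × D_KL(P||M) + 0.5 × D_KL(Q||M)
where M = 0.5 × (P + Q) is the mixture distribution.

M = 0.5 × (2/9, 1/3, 4/9) + 0.5 × (1/7, 2/7, 4/7) = (0.18254, 0.309524, 0.507937)

D_KL(P||M) = 0.0039 dits
D_KL(Q||M) = 0.0041 dits

JSD(P||Q) = 0.5 × 0.0039 + 0.5 × 0.0041 = 0.0040 dits

Unlike KL divergence, JSD is symmetric and bounded: 0 ≤ JSD ≤ log(2).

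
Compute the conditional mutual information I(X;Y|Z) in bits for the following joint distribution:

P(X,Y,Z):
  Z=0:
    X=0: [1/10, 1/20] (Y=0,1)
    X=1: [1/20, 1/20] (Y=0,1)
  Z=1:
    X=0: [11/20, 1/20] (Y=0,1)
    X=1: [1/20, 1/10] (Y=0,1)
0.1604 bits

Conditional mutual information: I(X;Y|Z) = H(X|Z) + H(Y|Z) - H(X,Y|Z)

H(Z) = 0.8113
H(X,Z) = 1.5955 → H(X|Z) = 0.7842
H(Y,Z) = 1.5955 → H(Y|Z) = 0.7842
H(X,Y,Z) = 2.2192 → H(X,Y|Z) = 1.4080

I(X;Y|Z) = 0.7842 + 0.7842 - 1.4080 = 0.1604 bits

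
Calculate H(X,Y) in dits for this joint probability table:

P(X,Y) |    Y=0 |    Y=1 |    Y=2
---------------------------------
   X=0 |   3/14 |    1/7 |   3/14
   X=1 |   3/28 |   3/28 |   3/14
0.7587 dits

Joint entropy is H(X,Y) = -Σ_{x,y} p(x,y) log p(x,y).

Summing over all non-zero entries:
H(X,Y) = -[3/14·log_10(3/14) + 1/7·log_10(1/7) + 3/14·log_10(3/14) + 3/28·log_10(3/28) + 3/28·log_10(3/28) + 3/14·log_10(3/14)]
H(X,Y) = 0.7587 dits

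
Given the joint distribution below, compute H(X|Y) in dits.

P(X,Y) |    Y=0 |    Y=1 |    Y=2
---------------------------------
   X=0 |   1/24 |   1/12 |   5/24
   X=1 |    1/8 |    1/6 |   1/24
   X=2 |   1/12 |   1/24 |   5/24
0.4169 dits

Using the chain rule: H(X|Y) = H(X,Y) - H(Y)

First, compute H(X,Y) = 0.8788 dits

Marginal P(Y) = (1/4, 7/24, 11/24)
H(Y) = 0.4619 dits

H(X|Y) = H(X,Y) - H(Y) = 0.8788 - 0.4619 = 0.4169 dits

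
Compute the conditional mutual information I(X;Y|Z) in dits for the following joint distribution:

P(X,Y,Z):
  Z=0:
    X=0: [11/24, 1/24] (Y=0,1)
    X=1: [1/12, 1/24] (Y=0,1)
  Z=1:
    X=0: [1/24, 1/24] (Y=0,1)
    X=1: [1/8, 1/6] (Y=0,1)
0.0100 dits

Conditional mutual information: I(X;Y|Z) = H(X|Z) + H(Y|Z) - H(X,Y|Z)

H(Z) = 0.2873
H(X,Z) = 0.5094 → H(X|Z) = 0.2221
H(Y,Z) = 0.5058 → H(Y|Z) = 0.2185
H(X,Y,Z) = 0.7178 → H(X,Y|Z) = 0.4305

I(X;Y|Z) = 0.2221 + 0.2185 - 0.4305 = 0.0100 dits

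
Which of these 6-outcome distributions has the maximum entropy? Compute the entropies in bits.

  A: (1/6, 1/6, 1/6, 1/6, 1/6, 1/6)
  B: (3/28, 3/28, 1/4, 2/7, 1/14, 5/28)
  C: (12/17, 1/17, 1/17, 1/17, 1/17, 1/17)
A

For a discrete distribution over n outcomes, entropy is maximized by the uniform distribution.

Computing entropies:
H(A) = 2.5850 bits
H(B) = 2.4227 bits
H(C) = 1.5569 bits

The uniform distribution (where all probabilities equal 1/6) achieves the maximum entropy of log_2(6) = 2.5850 bits.

Distribution A has the highest entropy.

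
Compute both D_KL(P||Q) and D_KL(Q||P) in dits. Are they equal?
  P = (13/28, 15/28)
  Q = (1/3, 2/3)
D_KL(P||Q) = 0.0159, D_KL(Q||P) = 0.0153

KL divergence is not symmetric: D_KL(P||Q) ≠ D_KL(Q||P) in general.

D_KL(P||Q) = 0.0159 dits
D_KL(Q||P) = 0.0153 dits

No, they are not equal!

This asymmetry is why KL divergence is not a true distance metric.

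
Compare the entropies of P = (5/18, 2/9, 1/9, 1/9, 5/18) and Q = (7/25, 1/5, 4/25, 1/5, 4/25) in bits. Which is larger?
Q

Computing entropies in bits:
H(P) = 2.2133
H(Q) = 2.2890

Distribution Q has higher entropy.

Intuition: The distribution closer to uniform (more spread out) has higher entropy.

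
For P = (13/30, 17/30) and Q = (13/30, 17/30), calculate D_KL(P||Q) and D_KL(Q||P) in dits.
D_KL(P||Q) = 0.0000, D_KL(Q||P) = 0.0000

KL divergence is not symmetric: D_KL(P||Q) ≠ D_KL(Q||P) in general.

D_KL(P||Q) = 0.0000 dits
D_KL(Q||P) = 0.0000 dits

In this case they happen to be equal (to 4 decimal places).

This asymmetry is why KL divergence is not a true distance metric.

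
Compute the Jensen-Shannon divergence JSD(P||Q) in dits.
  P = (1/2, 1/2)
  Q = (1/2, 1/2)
0.0000 dits

Jensen-Shannon divergence is:
JSD(P||Q) = 0.5 × D_KL(P||M) + 0.5 × D_KL(Q||M)
where M = 0.5 × (P + Q) is the mixture distribution.

M = 0.5 × (1/2, 1/2) + 0.5 × (1/2, 1/2) = (1/2, 1/2)

D_KL(P||M) = 0.0000 dits
D_KL(Q||M) = 0.0000 dits

JSD(P||Q) = 0.5 × 0.0000 + 0.5 × 0.0000 = 0.0000 dits

Unlike KL divergence, JSD is symmetric and bounded: 0 ≤ JSD ≤ log(2).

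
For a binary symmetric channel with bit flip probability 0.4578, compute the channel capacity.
0.0051 bits

For a binary symmetric channel (BSC) with error probability p:
Capacity C = 1 - H(p) bits per symbol

where H(p) = -p log₂(p) - (1-p) log₂(1-p) is the binary entropy function.

H(0.4578) = 0.9949 bits
C = 1 - 0.9949 = 0.0051 bits per symbol

This means we can reliably transmit up to 0.0051 bits of information per channel use.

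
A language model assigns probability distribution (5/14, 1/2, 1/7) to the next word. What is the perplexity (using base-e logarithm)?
2.6974

Perplexity is e^H (or exp(H) for natural log).

First, H = -Σ p log p = 0.9923 nats
Perplexity = e^0.9923 = 2.6974

Interpretation: The model's uncertainty is equivalent to choosing uniformly among 2.7 options.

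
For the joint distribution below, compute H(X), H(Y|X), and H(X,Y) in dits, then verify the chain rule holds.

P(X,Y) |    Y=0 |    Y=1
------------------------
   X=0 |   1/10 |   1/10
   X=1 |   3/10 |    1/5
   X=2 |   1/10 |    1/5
H(X,Y) = 0.7365, H(X) = 0.4472, H(Y|X) = 0.2893 (all in dits)

Chain rule: H(X,Y) = H(X) + H(Y|X)

Left side — joint entropy directly:
H(X,Y) = -Σ p(x,y) log p(x,y) = 0.7365 dits

Right side — compute H(Y|X) from the conditional distributions:
P(X) = (1/5, 1/2, 3/10), so H(X) = 0.4472 dits
H(Y|X) = Σ_x P(X=x) · H(Y|X=x):
  P(Y|X=0) = (1/2, 1/2), H(Y|X=0) = 0.3010, weight P(X=0) = 1/5
  P(Y|X=1) = (3/5, 2/5), H(Y|X=1) = 0.2923, weight P(X=1) = 1/2
  P(Y|X=2) = (1/3, 2/3), H(Y|X=2) = 0.2764, weight P(X=2) = 3/10
H(Y|X) = 0.2893 dits

H(X) + H(Y|X) = 0.4472 + 0.2893 = 0.7365 dits

Both sides equal 0.7365 dits. ✓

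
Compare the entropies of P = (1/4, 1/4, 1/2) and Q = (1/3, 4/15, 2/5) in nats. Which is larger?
Q

Computing entropies in nats:
H(P) = 1.0397
H(Q) = 1.0852

Distribution Q has higher entropy.

Intuition: The distribution closer to uniform (more spread out) has higher entropy.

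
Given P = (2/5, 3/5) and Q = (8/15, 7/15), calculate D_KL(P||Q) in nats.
0.0357 nats

KL divergence: D_KL(P||Q) = Σ p(x) log(p(x)/q(x))

Computing term by term:
  x=0: 2/5 × log_e[(2/5)/(8/15)] = 2/5 × -0.2877 = -0.1151
  x=1: 3/5 × log_e[(3/5)/(7/15)] = 3/5 × 0.2513 = 0.1508

D_KL(P||Q) = 0.0357 nats

Note: KL divergence is always non-negative and equals 0 iff P = Q.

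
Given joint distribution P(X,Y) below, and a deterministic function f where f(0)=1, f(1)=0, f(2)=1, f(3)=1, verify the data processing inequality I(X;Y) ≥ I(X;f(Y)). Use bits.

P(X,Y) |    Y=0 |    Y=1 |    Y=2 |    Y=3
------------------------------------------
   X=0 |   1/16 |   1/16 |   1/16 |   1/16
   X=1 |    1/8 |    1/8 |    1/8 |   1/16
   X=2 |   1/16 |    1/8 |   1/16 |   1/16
I(X;Y) = 0.0234, I(X;f(Y)) = 0.0122, inequality holds: 0.0234 ≥ 0.0122

Data Processing Inequality: For any Markov chain X → Y → Z, we have I(X;Y) ≥ I(X;Z).

Here Z = f(Y) is a deterministic function of Y, forming X → Y → Z.

Original I(X;Y) = 0.0234 bits

After applying f:
P(X,Z) where Z=f(Y):
- P(X,Z=0) = P(X,Y=1)
- P(X,Z=1) = P(X,Y=0) + P(X,Y=2) + P(X,Y=3)

I(X;Z) = I(X;f(Y)) = 0.0122 bits

Verification: 0.0234 ≥ 0.0122 ✓

Information cannot be created by processing; the function f can only lose information about X.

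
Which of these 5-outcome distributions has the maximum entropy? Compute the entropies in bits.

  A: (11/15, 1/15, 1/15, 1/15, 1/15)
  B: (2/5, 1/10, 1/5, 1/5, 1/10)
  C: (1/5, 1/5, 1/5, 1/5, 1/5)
C

For a discrete distribution over n outcomes, entropy is maximized by the uniform distribution.

Computing entropies:
H(A) = 1.3700 bits
H(B) = 2.1219 bits
H(C) = 2.3219 bits

The uniform distribution (where all probabilities equal 1/5) achieves the maximum entropy of log_2(5) = 2.3219 bits.

Distribution C has the highest entropy.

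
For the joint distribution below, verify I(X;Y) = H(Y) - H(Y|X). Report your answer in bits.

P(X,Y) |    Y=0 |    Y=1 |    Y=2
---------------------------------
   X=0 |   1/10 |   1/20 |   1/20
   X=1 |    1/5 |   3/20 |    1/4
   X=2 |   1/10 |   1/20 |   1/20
I(X;Y) = 0.0261 bits

Mutual information has multiple equivalent forms:
- I(X;Y) = H(X) - H(X|Y)
- I(X;Y) = H(Y) - H(Y|X)
- I(X;Y) = H(X) + H(Y) - H(X,Y)

Computing all quantities:
H(X) = 1.3710, H(Y) = 1.5589, H(X,Y) = 2.9037
H(X|Y) = 1.3448, H(Y|X) = 1.5328

Verification:
H(X) - H(X|Y) = 1.3710 - 1.3448 = 0.0261
H(Y) - H(Y|X) = 1.5589 - 1.5328 = 0.0261
H(X) + H(Y) - H(X,Y) = 1.3710 + 1.5589 - 2.9037 = 0.0261

All forms give I(X;Y) = 0.0261 bits. ✓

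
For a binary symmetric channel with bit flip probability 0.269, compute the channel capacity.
0.1600 bits

For a binary symmetric channel (BSC) with error probability p:
Capacity C = 1 - H(p) bits per symbol

where H(p) = -p log₂(p) - (1-p) log₂(1-p) is the binary entropy function.

H(0.269) = 0.8400 bits
C = 1 - 0.8400 = 0.1600 bits per symbol

This means we can reliably transmit up to 0.1600 bits of information per channel use.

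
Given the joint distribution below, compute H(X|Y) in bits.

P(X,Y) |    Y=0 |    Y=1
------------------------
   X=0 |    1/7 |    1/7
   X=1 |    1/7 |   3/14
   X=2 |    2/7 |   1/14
1.4825 bits

Using the chain rule: H(X|Y) = H(X,Y) - H(Y)

First, compute H(X,Y) = 2.4677 bits

Marginal P(Y) = (4/7, 3/7)
H(Y) = 0.9852 bits

H(X|Y) = H(X,Y) - H(Y) = 2.4677 - 0.9852 = 1.4825 bits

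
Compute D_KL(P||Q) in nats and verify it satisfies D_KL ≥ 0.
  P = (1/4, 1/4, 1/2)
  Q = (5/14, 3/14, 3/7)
0.0264 nats

KL divergence satisfies the Gibbs inequality: D_KL(P||Q) ≥ 0 for all distributions P, Q.

D_KL(P||Q) = Σ p(x) log(p(x)/q(x))
Term by term:
  x=0: 1/4 × log_e[(1/4)/(5/14)] = -0.0892
  x=1: 1/4 × log_e[(1/4)/(3/14)] = 0.0385
  x=2: 1/2 × log_e[(1/2)/(3/7)] = 0.0771
D_KL(P||Q) = 0.0264 nats

D_KL(P||Q) = 0.0264 ≥ 0 ✓

This non-negativity is a fundamental property: relative entropy cannot be negative because it measures how different Q is from P.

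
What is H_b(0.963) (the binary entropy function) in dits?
0.0687 dits

The binary entropy function is:
H(p) = -p log(p) - (1-p) log(1-p)

H(0.963) = -0.963 × log_10(0.963) - 0.037 × log_10(0.037)
H(0.963) = 0.0687 dits

Note: Binary entropy is maximized at p=0.5 (H=1 bit) and minimized at p=0 or p=1 (H=0).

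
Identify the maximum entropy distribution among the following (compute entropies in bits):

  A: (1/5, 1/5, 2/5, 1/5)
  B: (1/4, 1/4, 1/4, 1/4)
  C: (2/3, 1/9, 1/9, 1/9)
B

For a discrete distribution over n outcomes, entropy is maximized by the uniform distribution.

Computing entropies:
H(A) = 1.9219 bits
H(B) = 2.0000 bits
H(C) = 1.4466 bits

The uniform distribution (where all probabilities equal 1/4) achieves the maximum entropy of log_2(4) = 2.0000 bits.

Distribution B has the highest entropy.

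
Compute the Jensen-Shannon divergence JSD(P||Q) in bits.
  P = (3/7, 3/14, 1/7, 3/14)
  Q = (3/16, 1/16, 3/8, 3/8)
0.1216 bits

Jensen-Shannon divergence is:
JSD(P||Q) = 0.5 × D_KL(P||M) + 0.5 × D_KL(Q||M)
where M = 0.5 × (P + Q) is the mixture distribution.

M = 0.5 × (3/7, 3/14, 1/7, 3/14) + 0.5 × (3/16, 1/16, 3/8, 3/8) = (0.308036, 0.138393, 0.258929, 0.294643)

D_KL(P||M) = 0.1183 bits
D_KL(Q||M) = 0.1249 bits

JSD(P||Q) = 0.5 × 0.1183 + 0.5 × 0.1249 = 0.1216 bits

Unlike KL divergence, JSD is symmetric and bounded: 0 ≤ JSD ≤ log(2).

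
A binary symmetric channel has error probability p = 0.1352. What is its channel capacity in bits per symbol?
0.4285 bits

For a binary symmetric channel (BSC) with error probability p:
Capacity C = 1 - H(p) bits per symbol

where H(p) = -p log₂(p) - (1-p) log₂(1-p) is the binary entropy function.

H(0.1352) = 0.5715 bits
C = 1 - 0.5715 = 0.4285 bits per symbol

This means we can reliably transmit up to 0.4285 bits of information per channel use.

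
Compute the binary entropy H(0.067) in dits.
0.1068 dits

The binary entropy function is:
H(p) = -p log(p) - (1-p) log(1-p)

H(0.067) = -0.067 × log_10(0.067) - 0.933 × log_10(0.933)
H(0.067) = 0.1068 dits

Note: Binary entropy is maximized at p=0.5 (H=1 bit) and minimized at p=0 or p=1 (H=0).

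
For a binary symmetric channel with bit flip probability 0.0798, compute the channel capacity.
0.5985 bits

For a binary symmetric channel (BSC) with error probability p:
Capacity C = 1 - H(p) bits per symbol

where H(p) = -p log₂(p) - (1-p) log₂(1-p) is the binary entropy function.

H(0.0798) = 0.4015 bits
C = 1 - 0.4015 = 0.5985 bits per symbol

This means we can reliably transmit up to 0.5985 bits of information per channel use.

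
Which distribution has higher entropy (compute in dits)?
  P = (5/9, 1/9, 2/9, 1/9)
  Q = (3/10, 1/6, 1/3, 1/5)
Q

Computing entropies in dits:
H(P) = 0.4990
H(Q) = 0.5854

Distribution Q has higher entropy.

Intuition: The distribution closer to uniform (more spread out) has higher entropy.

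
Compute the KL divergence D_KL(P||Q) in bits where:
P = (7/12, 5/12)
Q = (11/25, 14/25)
0.0596 bits

KL divergence: D_KL(P||Q) = Σ p(x) log(p(x)/q(x))

Computing term by term:
  x=0: 7/12 × log_2[(7/12)/(11/25)] = 7/12 × 0.4068 = 0.2373
  x=1: 5/12 × log_2[(5/12)/(14/25)] = 5/12 × -0.4265 = -0.1777

D_KL(P||Q) = 0.0596 bits

Note: KL divergence is always non-negative and equals 0 iff P = Q.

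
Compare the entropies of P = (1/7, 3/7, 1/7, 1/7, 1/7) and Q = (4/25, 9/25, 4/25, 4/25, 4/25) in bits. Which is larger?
Q

Computing entropies in bits:
H(P) = 2.1281
H(Q) = 2.2227

Distribution Q has higher entropy.

Intuition: The distribution closer to uniform (more spread out) has higher entropy.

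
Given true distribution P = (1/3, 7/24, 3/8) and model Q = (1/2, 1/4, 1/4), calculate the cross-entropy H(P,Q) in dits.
0.5017 dits

Cross-entropy: H(P,Q) = -Σ p(x) log q(x)

Alternatively: H(P,Q) = H(P) + D_KL(P||Q)
H(P) = 0.4749 dits
D_KL(P||Q) = 0.0269 dits

H(P,Q) = 0.4749 + 0.0269 = 0.5017 dits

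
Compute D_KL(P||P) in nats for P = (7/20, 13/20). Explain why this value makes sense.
0.0000 nats

KL divergence satisfies the Gibbs inequality: D_KL(P||Q) ≥ 0 for all distributions P, Q.

D_KL(P||Q) = Σ p(x) log(p(x)/q(x))
Each term is p(x) × log_e(p(x)/p(x)) = p(x) × log_e(1) = 0, so the sum is 0.
D_KL(P||Q) = 0.0000 nats

When P = Q, the KL divergence is exactly 0, as there is no 'divergence' between identical distributions.

This non-negativity is a fundamental property: relative entropy cannot be negative because it measures how different Q is from P.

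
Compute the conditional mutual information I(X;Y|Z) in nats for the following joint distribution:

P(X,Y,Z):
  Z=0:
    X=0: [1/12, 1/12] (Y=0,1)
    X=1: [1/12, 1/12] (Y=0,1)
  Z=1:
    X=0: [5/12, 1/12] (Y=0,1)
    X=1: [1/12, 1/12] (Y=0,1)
0.0341 nats

Conditional mutual information: I(X;Y|Z) = H(X|Z) + H(Y|Z) - H(X,Y|Z)

H(Z) = 0.6365
H(X,Z) = 1.2425 → H(X|Z) = 0.6059
H(Y,Z) = 1.2425 → H(Y|Z) = 0.6059
H(X,Y,Z) = 1.8143 → H(X,Y|Z) = 1.1778

I(X;Y|Z) = 0.6059 + 0.6059 - 1.1778 = 0.0341 nats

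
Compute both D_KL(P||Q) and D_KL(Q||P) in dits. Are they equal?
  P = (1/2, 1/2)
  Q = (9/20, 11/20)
D_KL(P||Q) = 0.0022, D_KL(Q||P) = 0.0022

KL divergence is not symmetric: D_KL(P||Q) ≠ D_KL(Q||P) in general.

D_KL(P||Q) = 0.0022 dits
D_KL(Q||P) = 0.0022 dits

In this case they happen to be equal (to 4 decimal places).

This asymmetry is why KL divergence is not a true distance metric.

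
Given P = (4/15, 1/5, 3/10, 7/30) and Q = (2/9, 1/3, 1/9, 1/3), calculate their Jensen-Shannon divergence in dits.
0.0158 dits

Jensen-Shannon divergence is:
JSD(P||Q) = 0.5 × D_KL(P||M) + 0.5 × D_KL(Q||M)
where M = 0.5 × (P + Q) is the mixture distribution.

M = 0.5 × (4/15, 1/5, 3/10, 7/30) + 0.5 × (2/9, 1/3, 1/9, 1/3) = (0.244444, 4/15, 0.205556, 0.283333)

D_KL(P||M) = 0.0147 dits
D_KL(Q||M) = 0.0169 dits

JSD(P||Q) = 0.5 × 0.0147 + 0.5 × 0.0169 = 0.0158 dits

Unlike KL divergence, JSD is symmetric and bounded: 0 ≤ JSD ≤ log(2).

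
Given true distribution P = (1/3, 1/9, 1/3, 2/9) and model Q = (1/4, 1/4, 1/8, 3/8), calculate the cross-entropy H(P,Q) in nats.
1.5272 nats

Cross-entropy: H(P,Q) = -Σ p(x) log q(x)

Alternatively: H(P,Q) = H(P) + D_KL(P||Q)
H(P) = 1.3108 nats
D_KL(P||Q) = 0.2165 nats

H(P,Q) = 1.3108 + 0.2165 = 1.5272 nats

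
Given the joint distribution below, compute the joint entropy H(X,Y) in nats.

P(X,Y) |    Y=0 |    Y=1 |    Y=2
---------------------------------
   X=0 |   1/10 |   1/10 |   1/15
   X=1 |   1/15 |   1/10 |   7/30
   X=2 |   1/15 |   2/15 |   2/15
2.1093 nats

Joint entropy is H(X,Y) = -Σ_{x,y} p(x,y) log p(x,y).

Summing over all non-zero entries:
H(X,Y) = -[1/10·log_e(1/10) + 1/10·log_e(1/10) + 1/15·log_e(1/15) + 1/15·log_e(1/15) + 1/10·log_e(1/10) + 7/30·log_e(7/30) + 1/15·log_e(1/15) + 2/15·log_e(2/15) + 2/15·log_e(2/15)]
H(X,Y) = 2.1093 nats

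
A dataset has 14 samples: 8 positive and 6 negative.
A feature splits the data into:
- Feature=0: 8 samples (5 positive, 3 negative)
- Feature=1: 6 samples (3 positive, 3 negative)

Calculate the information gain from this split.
0.0113 bits

Information Gain = H(Y) - H(Y|Feature)

Before split:
P(positive) = 8/14 = 0.5714
H(Y) = 0.9852 bits

After split:
Feature=0: H = 0.9544 bits (weight = 8/14)
Feature=1: H = 1.0000 bits (weight = 6/14)
H(Y|Feature) = (8/14)×0.9544 + (6/14)×1.0000 = 0.9740 bits

Information Gain = 0.9852 - 0.9740 = 0.0113 bits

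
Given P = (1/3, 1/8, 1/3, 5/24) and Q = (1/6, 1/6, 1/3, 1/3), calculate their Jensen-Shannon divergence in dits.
0.0100 dits

Jensen-Shannon divergence is:
JSD(P||Q) = 0.5 × D_KL(P||M) + 0.5 × D_KL(Q||M)
where M = 0.5 × (P + Q) is the mixture distribution.

M = 0.5 × (1/3, 1/8, 1/3, 5/24) + 0.5 × (1/6, 1/6, 1/3, 1/3) = (1/4, 0.145833, 1/3, 0.270833)

D_KL(P||M) = 0.0095 dits
D_KL(Q||M) = 0.0104 dits

JSD(P||Q) = 0.5 × 0.0095 + 0.5 × 0.0104 = 0.0100 dits

Unlike KL divergence, JSD is symmetric and bounded: 0 ≤ JSD ≤ log(2).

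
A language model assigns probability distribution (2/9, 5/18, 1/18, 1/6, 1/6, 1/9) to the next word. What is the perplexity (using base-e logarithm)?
5.4304

Perplexity is e^H (or exp(H) for natural log).

First, H = -Σ p log p = 1.6920 nats
Perplexity = e^1.6920 = 5.4304

Interpretation: The model's uncertainty is equivalent to choosing uniformly among 5.4 options.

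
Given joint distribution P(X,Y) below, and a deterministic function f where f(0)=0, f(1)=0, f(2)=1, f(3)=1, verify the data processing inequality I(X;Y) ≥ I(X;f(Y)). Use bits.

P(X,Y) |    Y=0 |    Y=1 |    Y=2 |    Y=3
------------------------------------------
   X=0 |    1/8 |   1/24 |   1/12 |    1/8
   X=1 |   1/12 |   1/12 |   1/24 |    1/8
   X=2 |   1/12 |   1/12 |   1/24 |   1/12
I(X;Y) = 0.0359, I(X;f(Y)) = 0.0077, inequality holds: 0.0359 ≥ 0.0077

Data Processing Inequality: For any Markov chain X → Y → Z, we have I(X;Y) ≥ I(X;Z).

Here Z = f(Y) is a deterministic function of Y, forming X → Y → Z.

Original I(X;Y) = 0.0359 bits

After applying f:
P(X,Z) where Z=f(Y):
- P(X,Z=0) = P(X,Y=0) + P(X,Y=1)
- P(X,Z=1) = P(X,Y=2) + P(X,Y=3)

I(X;Z) = I(X;f(Y)) = 0.0077 bits

Verification: 0.0359 ≥ 0.0077 ✓

Information cannot be created by processing; the function f can only lose information about X.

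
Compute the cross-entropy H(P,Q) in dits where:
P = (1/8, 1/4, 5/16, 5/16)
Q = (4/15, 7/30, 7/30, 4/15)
0.6067 dits

Cross-entropy: H(P,Q) = -Σ p(x) log q(x)

Alternatively: H(P,Q) = H(P) + D_KL(P||Q)
H(P) = 0.5791 dits
D_KL(P||Q) = 0.0275 dits

H(P,Q) = 0.5791 + 0.0275 = 0.6067 dits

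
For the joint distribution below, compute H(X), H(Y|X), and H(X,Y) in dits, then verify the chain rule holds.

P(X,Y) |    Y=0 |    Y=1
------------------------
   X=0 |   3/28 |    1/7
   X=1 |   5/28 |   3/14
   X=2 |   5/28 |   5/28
H(X,Y) = 0.7688, H(X) = 0.4696, H(Y|X) = 0.2992 (all in dits)

Chain rule: H(X,Y) = H(X) + H(Y|X)

Left side — joint entropy directly:
H(X,Y) = -Σ p(x,y) log p(x,y) = 0.7688 dits

Right side — compute H(Y|X) from the conditional distributions:
P(X) = (1/4, 11/28, 5/14), so H(X) = 0.4696 dits
H(Y|X) = Σ_x P(X=x) · H(Y|X=x):
  P(Y|X=0) = (3/7, 4/7), H(Y|X=0) = 0.2966, weight P(X=0) = 1/4
  P(Y|X=1) = (5/11, 6/11), H(Y|X=1) = 0.2992, weight P(X=1) = 11/28
  P(Y|X=2) = (1/2, 1/2), H(Y|X=2) = 0.3010, weight P(X=2) = 5/14
H(Y|X) = 0.2992 dits

H(X) + H(Y|X) = 0.4696 + 0.2992 = 0.7688 dits

Both sides equal 0.7688 dits. ✓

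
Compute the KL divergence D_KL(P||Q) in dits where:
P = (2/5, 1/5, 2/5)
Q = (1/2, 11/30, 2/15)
0.0994 dits

KL divergence: D_KL(P||Q) = Σ p(x) log(p(x)/q(x))

Computing term by term:
  x=0: 2/5 × log_10[(2/5)/(1/2)] = 2/5 × -0.0969 = -0.0388
  x=1: 1/5 × log_10[(1/5)/(11/30)] = 1/5 × -0.2632 = -0.0526
  x=2: 2/5 × log_10[(2/5)/(2/15)] = 2/5 × 0.4771 = 0.1908

D_KL(P||Q) = 0.0994 dits

Note: KL divergence is always non-negative and equals 0 iff P = Q.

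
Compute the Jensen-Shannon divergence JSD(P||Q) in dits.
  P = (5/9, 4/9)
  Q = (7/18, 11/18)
0.0061 dits

Jensen-Shannon divergence is:
JSD(P||Q) = 0.5 × D_KL(P||M) + 0.5 × D_KL(Q||M)
where M = 0.5 × (P + Q) is the mixture distribution.

M = 0.5 × (5/9, 4/9) + 0.5 × (7/18, 11/18) = (17/36, 19/36)

D_KL(P||M) = 0.0060 dits
D_KL(Q||M) = 0.0061 dits

JSD(P||Q) = 0.5 × 0.0060 + 0.5 × 0.0061 = 0.0061 dits

Unlike KL divergence, JSD is symmetric and bounded: 0 ≤ JSD ≤ log(2).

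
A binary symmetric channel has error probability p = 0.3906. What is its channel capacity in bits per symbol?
0.0348 bits

For a binary symmetric channel (BSC) with error probability p:
Capacity C = 1 - H(p) bits per symbol

where H(p) = -p log₂(p) - (1-p) log₂(1-p) is the binary entropy function.

H(0.3906) = 0.9652 bits
C = 1 - 0.9652 = 0.0348 bits per symbol

This means we can reliably transmit up to 0.0348 bits of information per channel use.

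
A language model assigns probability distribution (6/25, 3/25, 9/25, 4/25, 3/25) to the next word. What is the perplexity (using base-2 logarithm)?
4.5375

Perplexity is 2^H (or exp(H) for natural log).

First, H = -Σ p log p = 2.1819 bits
Perplexity = 2^2.1819 = 4.5375

Interpretation: The model's uncertainty is equivalent to choosing uniformly among 4.5 options.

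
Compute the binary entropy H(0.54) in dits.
0.2996 dits

The binary entropy function is:
H(p) = -p log(p) - (1-p) log(1-p)

H(0.54) = -0.54 × log_10(0.54) - 0.46 × log_10(0.46)
H(0.54) = 0.2996 dits

Note: Binary entropy is maximized at p=0.5 (H=1 bit) and minimized at p=0 or p=1 (H=0).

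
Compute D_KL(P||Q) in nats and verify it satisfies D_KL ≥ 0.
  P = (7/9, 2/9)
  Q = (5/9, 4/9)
0.1077 nats

KL divergence satisfies the Gibbs inequality: D_KL(P||Q) ≥ 0 for all distributions P, Q.

D_KL(P||Q) = Σ p(x) log(p(x)/q(x))
Term by term:
  x=0: 7/9 × log_e[(7/9)/(5/9)] = 0.2617
  x=1: 2/9 × log_e[(2/9)/(4/9)] = -0.1540
D_KL(P||Q) = 0.1077 nats

D_KL(P||Q) = 0.1077 ≥ 0 ✓

This non-negativity is a fundamental property: relative entropy cannot be negative because it measures how different Q is from P.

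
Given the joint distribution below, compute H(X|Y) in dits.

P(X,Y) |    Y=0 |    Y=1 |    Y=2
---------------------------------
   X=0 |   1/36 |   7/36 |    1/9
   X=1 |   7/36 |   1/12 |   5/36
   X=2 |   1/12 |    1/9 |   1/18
0.4264 dits

Using the chain rule: H(X|Y) = H(X,Y) - H(Y)

First, compute H(X,Y) = 0.9005 dits

Marginal P(Y) = (11/36, 7/18, 11/36)
H(Y) = 0.4742 dits

H(X|Y) = H(X,Y) - H(Y) = 0.9005 - 0.4742 = 0.4264 dits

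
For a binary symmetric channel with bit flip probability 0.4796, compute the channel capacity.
0.0012 bits

For a binary symmetric channel (BSC) with error probability p:
Capacity C = 1 - H(p) bits per symbol

where H(p) = -p log₂(p) - (1-p) log₂(1-p) is the binary entropy function.

H(0.4796) = 0.9988 bits
C = 1 - 0.9988 = 0.0012 bits per symbol

This means we can reliably transmit up to 0.0012 bits of information per channel use.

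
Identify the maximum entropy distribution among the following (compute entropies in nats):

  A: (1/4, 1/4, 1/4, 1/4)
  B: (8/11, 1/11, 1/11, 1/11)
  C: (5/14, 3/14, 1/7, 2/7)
A

For a discrete distribution over n outcomes, entropy is maximized by the uniform distribution.

Computing entropies:
H(A) = 1.3863 nats
H(B) = 0.8856 nats
H(C) = 1.3337 nats

The uniform distribution (where all probabilities equal 1/4) achieves the maximum entropy of log_e(4) = 1.3863 nats.

Distribution A has the highest entropy.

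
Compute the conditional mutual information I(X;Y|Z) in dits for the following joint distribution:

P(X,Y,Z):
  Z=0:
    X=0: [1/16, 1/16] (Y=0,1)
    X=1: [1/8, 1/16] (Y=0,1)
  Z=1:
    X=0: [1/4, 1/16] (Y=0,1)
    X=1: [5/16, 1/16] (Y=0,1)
0.0022 dits

Conditional mutual information: I(X;Y|Z) = H(X|Z) + H(Y|Z) - H(X,Y|Z)

H(Z) = 0.2697
H(X,Z) = 0.5668 → H(X|Z) = 0.2971
H(Y,Z) = 0.5026 → H(Y|Z) = 0.2329
H(X,Y,Z) = 0.7975 → H(X,Y|Z) = 0.5278

I(X;Y|Z) = 0.2971 + 0.2329 - 0.5278 = 0.0022 dits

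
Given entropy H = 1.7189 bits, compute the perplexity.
3.2919

Perplexity is 2^H (or exp(H) for natural log).

H = 1.7189 bits
Perplexity = 2^1.7189 = 3.2919

Interpretation: The model's uncertainty is equivalent to choosing uniformly among 3.3 options.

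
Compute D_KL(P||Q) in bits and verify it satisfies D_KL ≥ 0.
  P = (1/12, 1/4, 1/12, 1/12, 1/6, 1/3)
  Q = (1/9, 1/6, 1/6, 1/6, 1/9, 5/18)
0.1302 bits

KL divergence satisfies the Gibbs inequality: D_KL(P||Q) ≥ 0 for all distributions P, Q.

D_KL(P||Q) = Σ p(x) log(p(x)/q(x))
Term by term:
  x=0: 1/12 × log_2[(1/12)/(1/9)] = -0.0346
  x=1: 1/4 × log_2[(1/4)/(1/6)] = 0.1462
  x=2: 1/12 × log_2[(1/12)/(1/6)] = -0.0833
  x=3: 1/12 × log_2[(1/12)/(1/6)] = -0.0833
  x=4: 1/6 × log_2[(1/6)/(1/9)] = 0.0975
  x=5: 1/3 × log_2[(1/3)/(5/18)] = 0.0877
D_KL(P||Q) = 0.1302 bits

D_KL(P||Q) = 0.1302 ≥ 0 ✓

This non-negativity is a fundamental property: relative entropy cannot be negative because it measures how different Q is from P.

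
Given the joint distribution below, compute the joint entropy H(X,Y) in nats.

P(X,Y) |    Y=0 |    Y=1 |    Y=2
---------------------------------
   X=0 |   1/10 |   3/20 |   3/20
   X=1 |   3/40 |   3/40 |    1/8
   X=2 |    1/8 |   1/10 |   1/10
2.1683 nats

Joint entropy is H(X,Y) = -Σ_{x,y} p(x,y) log p(x,y).

Summing over all non-zero entries:
H(X,Y) = -[1/10·log_e(1/10) + 3/20·log_e(3/20) + 3/20·log_e(3/20) + 3/40·log_e(3/40) + 3/40·log_e(3/40) + 1/8·log_e(1/8) + 1/8·log_e(1/8) + 1/10·log_e(1/10) + 1/10·log_e(1/10)]
H(X,Y) = 2.1683 nats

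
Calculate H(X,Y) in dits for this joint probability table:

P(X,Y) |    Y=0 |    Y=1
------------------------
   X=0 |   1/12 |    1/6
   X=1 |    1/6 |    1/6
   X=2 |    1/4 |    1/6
0.7592 dits

Joint entropy is H(X,Y) = -Σ_{x,y} p(x,y) log p(x,y).

Summing over all non-zero entries:
H(X,Y) = -[1/12·log_10(1/12) + 1/6·log_10(1/6) + 1/6·log_10(1/6) + 1/6·log_10(1/6) + 1/4·log_10(1/4) + 1/6·log_10(1/6)]
H(X,Y) = 0.7592 dits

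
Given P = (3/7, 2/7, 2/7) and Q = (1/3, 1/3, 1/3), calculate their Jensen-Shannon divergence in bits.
0.0069 bits

Jensen-Shannon divergence is:
JSD(P||Q) = 0.5 × D_KL(P||M) + 0.5 × D_KL(Q||M)
where M = 0.5 × (P + Q) is the mixture distribution.

M = 0.5 × (3/7, 2/7, 2/7) + 0.5 × (1/3, 1/3, 1/3) = (8/21, 0.309524, 0.309524)

D_KL(P||M) = 0.0068 bits
D_KL(Q||M) = 0.0071 bits

JSD(P||Q) = 0.5 × 0.0068 + 0.5 × 0.0071 = 0.0069 bits

Unlike KL divergence, JSD is symmetric and bounded: 0 ≤ JSD ≤ log(2).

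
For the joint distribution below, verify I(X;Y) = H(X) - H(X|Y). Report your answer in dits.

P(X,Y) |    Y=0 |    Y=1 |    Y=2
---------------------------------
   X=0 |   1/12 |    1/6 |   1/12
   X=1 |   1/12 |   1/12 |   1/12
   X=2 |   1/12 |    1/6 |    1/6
I(X;Y) = 0.0073 dits

Mutual information has multiple equivalent forms:
- I(X;Y) = H(X) - H(X|Y)
- I(X;Y) = H(Y) - H(Y|X)
- I(X;Y) = H(X) + H(Y) - H(X,Y)

Computing all quantities:
H(X) = 0.4680, H(Y) = 0.4680, H(X,Y) = 0.9287
H(X|Y) = 0.4607, H(Y|X) = 0.4607

Verification:
H(X) - H(X|Y) = 0.4680 - 0.4607 = 0.0073
H(Y) - H(Y|X) = 0.4680 - 0.4607 = 0.0073
H(X) + H(Y) - H(X,Y) = 0.4680 + 0.4680 - 0.9287 = 0.0073

All forms give I(X;Y) = 0.0073 dits. ✓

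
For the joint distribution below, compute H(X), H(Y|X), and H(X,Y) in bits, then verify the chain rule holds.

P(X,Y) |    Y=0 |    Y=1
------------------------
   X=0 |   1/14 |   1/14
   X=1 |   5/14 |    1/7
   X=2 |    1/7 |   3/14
H(X,Y) = 2.3527, H(X) = 1.4316, H(Y|X) = 0.9212 (all in bits)

Chain rule: H(X,Y) = H(X) + H(Y|X)

Left side — joint entropy directly:
H(X,Y) = -Σ p(x,y) log p(x,y) = 2.3527 bits

Right side — compute H(Y|X) from the conditional distributions:
P(X) = (1/7, 1/2, 5/14), so H(X) = 1.4316 bits
H(Y|X) = Σ_x P(X=x) · H(Y|X=x):
  P(Y|X=0) = (1/2, 1/2), H(Y|X=0) = 1.0000, weight P(X=0) = 1/7
  P(Y|X=1) = (5/7, 2/7), H(Y|X=1) = 0.8631, weight P(X=1) = 1/2
  P(Y|X=2) = (2/5, 3/5), H(Y|X=2) = 0.9710, weight P(X=2) = 5/14
H(Y|X) = 0.9212 bits

H(X) + H(Y|X) = 1.4316 + 0.9212 = 2.3527 bits

Both sides equal 2.3527 bits. ✓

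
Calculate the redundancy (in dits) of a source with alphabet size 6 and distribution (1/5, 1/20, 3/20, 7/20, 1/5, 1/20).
0.0853 dits

Redundancy measures how far a source is from maximum entropy:
R = H_max - H(X)

Maximum entropy for 6 symbols: H_max = log_10(6) = 0.7782 dits
Actual entropy: H(X) = 0.6929 dits
Redundancy: R = 0.7782 - 0.6929 = 0.0853 dits

This redundancy represents potential for compression: the source could be compressed by 0.0853 dits per symbol.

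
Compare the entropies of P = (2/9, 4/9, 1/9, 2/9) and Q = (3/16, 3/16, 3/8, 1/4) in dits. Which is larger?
Q

Computing entropies in dits:
H(P) = 0.5529
H(Q) = 0.5829

Distribution Q has higher entropy.

Intuition: The distribution closer to uniform (more spread out) has higher entropy.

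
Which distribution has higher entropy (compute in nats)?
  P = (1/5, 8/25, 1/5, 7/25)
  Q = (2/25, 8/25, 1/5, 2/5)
P

Computing entropies in nats:
H(P) = 1.3648
H(Q) = 1.2551

Distribution P has higher entropy.

Intuition: The distribution closer to uniform (more spread out) has higher entropy.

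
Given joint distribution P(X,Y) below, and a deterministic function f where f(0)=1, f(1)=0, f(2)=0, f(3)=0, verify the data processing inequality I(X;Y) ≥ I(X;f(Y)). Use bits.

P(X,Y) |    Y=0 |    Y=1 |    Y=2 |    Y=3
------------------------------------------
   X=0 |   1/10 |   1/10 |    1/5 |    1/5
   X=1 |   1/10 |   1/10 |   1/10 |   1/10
I(X;Y) = 0.0200, I(X;f(Y)) = 0.0074, inequality holds: 0.0200 ≥ 0.0074

Data Processing Inequality: For any Markov chain X → Y → Z, we have I(X;Y) ≥ I(X;Z).

Here Z = f(Y) is a deterministic function of Y, forming X → Y → Z.

Original I(X;Y) = 0.0200 bits

After applying f:
P(X,Z) where Z=f(Y):
- P(X,Z=0) = P(X,Y=1) + P(X,Y=2) + P(X,Y=3)
- P(X,Z=1) = P(X,Y=0)

I(X;Z) = I(X;f(Y)) = 0.0074 bits

Verification: 0.0200 ≥ 0.0074 ✓

Information cannot be created by processing; the function f can only lose information about X.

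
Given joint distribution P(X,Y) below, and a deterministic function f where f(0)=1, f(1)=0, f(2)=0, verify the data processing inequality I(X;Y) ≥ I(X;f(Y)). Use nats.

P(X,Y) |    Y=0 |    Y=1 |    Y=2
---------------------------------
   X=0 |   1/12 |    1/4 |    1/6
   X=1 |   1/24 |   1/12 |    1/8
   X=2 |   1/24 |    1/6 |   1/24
I(X;Y) = 0.0360, I(X;f(Y)) = 0.0000, inequality holds: 0.0360 ≥ 0.0000

Data Processing Inequality: For any Markov chain X → Y → Z, we have I(X;Y) ≥ I(X;Z).

Here Z = f(Y) is a deterministic function of Y, forming X → Y → Z.

Original I(X;Y) = 0.0360 nats

After applying f:
P(X,Z) where Z=f(Y):
- P(X,Z=0) = P(X,Y=1) + P(X,Y=2)
- P(X,Z=1) = P(X,Y=0)

I(X;Z) = I(X;f(Y)) = 0.0000 nats

Verification: 0.0360 ≥ 0.0000 ✓

Information cannot be created by processing; the function f can only lose information about X.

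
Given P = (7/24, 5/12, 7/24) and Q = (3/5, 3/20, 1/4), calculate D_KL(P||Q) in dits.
0.1130 dits

KL divergence: D_KL(P||Q) = Σ p(x) log(p(x)/q(x))

Computing term by term:
  x=0: 7/24 × log_10[(7/24)/(3/5)] = 7/24 × -0.3133 = -0.0914
  x=1: 5/12 × log_10[(5/12)/(3/20)] = 5/12 × 0.4437 = 0.1849
  x=2: 7/24 × log_10[(7/24)/(1/4)] = 7/24 × 0.0669 = 0.0195

D_KL(P||Q) = 0.1130 dits

Note: KL divergence is always non-negative and equals 0 iff P = Q.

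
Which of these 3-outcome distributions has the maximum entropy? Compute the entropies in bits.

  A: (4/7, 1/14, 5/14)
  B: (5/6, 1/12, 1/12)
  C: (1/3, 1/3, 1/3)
C

For a discrete distribution over n outcomes, entropy is maximized by the uniform distribution.

Computing entropies:
H(A) = 1.2638 bits
H(B) = 0.8167 bits
H(C) = 1.5850 bits

The uniform distribution (where all probabilities equal 1/3) achieves the maximum entropy of log_2(3) = 1.5850 bits.

Distribution C has the highest entropy.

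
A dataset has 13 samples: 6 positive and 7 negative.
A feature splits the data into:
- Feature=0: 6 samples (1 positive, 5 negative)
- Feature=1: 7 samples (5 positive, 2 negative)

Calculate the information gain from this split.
0.2310 bits

Information Gain = H(Y) - H(Y|Feature)

Before split:
P(positive) = 6/13 = 0.4615
H(Y) = 0.9957 bits

After split:
Feature=0: H = 0.6500 bits (weight = 6/13)
Feature=1: H = 0.8631 bits (weight = 7/13)
H(Y|Feature) = (6/13)×0.6500 + (7/13)×0.8631 = 0.7648 bits

Information Gain = 0.9957 - 0.7648 = 0.2310 bits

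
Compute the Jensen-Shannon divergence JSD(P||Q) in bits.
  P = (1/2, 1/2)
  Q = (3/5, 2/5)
0.0073 bits

Jensen-Shannon divergence is:
JSD(P||Q) = 0.5 × D_KL(P||M) + 0.5 × D_KL(Q||M)
where M = 0.5 × (P + Q) is the mixture distribution.

M = 0.5 × (1/2, 1/2) + 0.5 × (3/5, 2/5) = (11/20, 9/20)

D_KL(P||M) = 0.0072 bits
D_KL(Q||M) = 0.0073 bits

JSD(P||Q) = 0.5 × 0.0072 + 0.5 × 0.0073 = 0.0073 bits

Unlike KL divergence, JSD is symmetric and bounded: 0 ≤ JSD ≤ log(2).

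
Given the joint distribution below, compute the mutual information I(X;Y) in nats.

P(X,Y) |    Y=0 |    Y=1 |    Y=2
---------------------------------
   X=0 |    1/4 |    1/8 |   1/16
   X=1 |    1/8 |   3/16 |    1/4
0.0799 nats

Mutual information: I(X;Y) = H(X) + H(Y) - H(X,Y)

Marginals:
P(X) = (7/16, 9/16), H(X) = 0.6853 nats
P(Y) = (3/8, 5/16, 5/16), H(Y) = 1.0948 nats

Joint entropy: H(X,Y) = 1.7002 nats

I(X;Y) = 0.6853 + 1.0948 - 1.7002 = 0.0799 nats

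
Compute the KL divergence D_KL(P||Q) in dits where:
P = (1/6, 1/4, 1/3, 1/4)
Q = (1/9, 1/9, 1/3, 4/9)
0.0549 dits

KL divergence: D_KL(P||Q) = Σ p(x) log(p(x)/q(x))

Computing term by term:
  x=0: 1/6 × log_10[(1/6)/(1/9)] = 1/6 × 0.1761 = 0.0293
  x=1: 1/4 × log_10[(1/4)/(1/9)] = 1/4 × 0.3522 = 0.0880
  x=2: 1/3 × log_10[(1/3)/(1/3)] = 1/3 × 0.0000 = 0.0000
  x=3: 1/4 × log_10[(1/4)/(4/9)] = 1/4 × -0.2499 = -0.0625

D_KL(P||Q) = 0.0549 dits

Note: KL divergence is always non-negative and equals 0 iff P = Q.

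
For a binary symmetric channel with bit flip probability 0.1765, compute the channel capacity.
0.3276 bits

For a binary symmetric channel (BSC) with error probability p:
Capacity C = 1 - H(p) bits per symbol

where H(p) = -p log₂(p) - (1-p) log₂(1-p) is the binary entropy function.

H(0.1765) = 0.6724 bits
C = 1 - 0.6724 = 0.3276 bits per symbol

This means we can reliably transmit up to 0.3276 bits of information per channel use.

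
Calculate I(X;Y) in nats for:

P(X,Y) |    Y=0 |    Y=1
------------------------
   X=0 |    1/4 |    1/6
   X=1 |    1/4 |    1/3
0.0144 nats

Mutual information: I(X;Y) = H(X) + H(Y) - H(X,Y)

Marginals:
P(X) = (5/12, 7/12), H(X) = 0.6792 nats
P(Y) = (1/2, 1/2), H(Y) = 0.6931 nats

Joint entropy: H(X,Y) = 1.3580 nats

I(X;Y) = 0.6792 + 0.6931 - 1.3580 = 0.0144 nats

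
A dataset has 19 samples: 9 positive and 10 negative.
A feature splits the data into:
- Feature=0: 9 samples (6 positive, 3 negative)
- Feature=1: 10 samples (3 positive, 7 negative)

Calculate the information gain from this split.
0.0992 bits

Information Gain = H(Y) - H(Y|Feature)

Before split:
P(positive) = 9/19 = 0.4737
H(Y) = 0.9980 bits

After split:
Feature=0: H = 0.9183 bits (weight = 9/19)
Feature=1: H = 0.8813 bits (weight = 10/19)
H(Y|Feature) = (9/19)×0.9183 + (10/19)×0.8813 = 0.8988 bits

Information Gain = 0.9980 - 0.8988 = 0.0992 bits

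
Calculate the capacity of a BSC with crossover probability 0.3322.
0.0828 bits

For a binary symmetric channel (BSC) with error probability p:
Capacity C = 1 - H(p) bits per symbol

where H(p) = -p log₂(p) - (1-p) log₂(1-p) is the binary entropy function.

H(0.3322) = 0.9172 bits
C = 1 - 0.9172 = 0.0828 bits per symbol

This means we can reliably transmit up to 0.0828 bits of information per channel use.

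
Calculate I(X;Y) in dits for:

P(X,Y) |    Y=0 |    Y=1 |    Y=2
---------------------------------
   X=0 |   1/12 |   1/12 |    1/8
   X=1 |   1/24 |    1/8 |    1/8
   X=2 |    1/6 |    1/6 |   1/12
0.0201 dits

Mutual information: I(X;Y) = H(X) + H(Y) - H(X,Y)

Marginals:
P(X) = (7/24, 7/24, 5/12), H(X) = 0.4706 dits
P(Y) = (7/24, 3/8, 1/3), H(Y) = 0.4749 dits

Joint entropy: H(X,Y) = 0.9253 dits

I(X;Y) = 0.4706 + 0.4749 - 0.9253 = 0.0201 dits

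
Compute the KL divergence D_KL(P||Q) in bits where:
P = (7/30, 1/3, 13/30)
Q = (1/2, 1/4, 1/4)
0.2257 bits

KL divergence: D_KL(P||Q) = Σ p(x) log(p(x)/q(x))

Computing term by term:
  x=0: 7/30 × log_2[(7/30)/(1/2)] = 7/30 × -1.0995 = -0.2566
  x=1: 1/3 × log_2[(1/3)/(1/4)] = 1/3 × 0.4150 = 0.1383
  x=2: 13/30 × log_2[(13/30)/(1/4)] = 13/30 × 0.7935 = 0.3439

D_KL(P||Q) = 0.2257 bits

Note: KL divergence is always non-negative and equals 0 iff P = Q.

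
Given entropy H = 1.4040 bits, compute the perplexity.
2.6463

Perplexity is 2^H (or exp(H) for natural log).

H = 1.4040 bits
Perplexity = 2^1.4040 = 2.6463

Interpretation: The model's uncertainty is equivalent to choosing uniformly among 2.6 options.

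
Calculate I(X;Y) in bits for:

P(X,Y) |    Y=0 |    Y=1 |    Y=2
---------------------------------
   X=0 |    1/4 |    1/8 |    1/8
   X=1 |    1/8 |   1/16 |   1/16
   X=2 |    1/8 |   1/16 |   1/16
0.0000 bits

Mutual information: I(X;Y) = H(X) + H(Y) - H(X,Y)

Marginals:
P(X) = (1/2, 1/4, 1/4), H(X) = 1.5000 bits
P(Y) = (1/2, 1/4, 1/4), H(Y) = 1.5000 bits

Joint entropy: H(X,Y) = 3.0000 bits

I(X;Y) = 1.5000 + 1.5000 - 3.0000 = 0.0000 bits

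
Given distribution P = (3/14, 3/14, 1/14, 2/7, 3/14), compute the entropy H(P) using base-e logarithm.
1.5367 nats

Shannon entropy is H(X) = -Σ p(x) log p(x).

For P = (3/14, 3/14, 1/14, 2/7, 3/14):
H = -3/14 × log_e(3/14) -3/14 × log_e(3/14) -1/14 × log_e(1/14) -2/7 × log_e(2/7) -3/14 × log_e(3/14)
H = 1.5367 nats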